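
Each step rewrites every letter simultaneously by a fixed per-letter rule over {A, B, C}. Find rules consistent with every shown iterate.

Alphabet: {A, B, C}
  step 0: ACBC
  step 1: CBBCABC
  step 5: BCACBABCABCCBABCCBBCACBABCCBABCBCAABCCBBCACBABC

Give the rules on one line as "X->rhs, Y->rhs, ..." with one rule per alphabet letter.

A->CB, B->A, C->BC

  step 0 ⇒ step 1: ACBC ⇒ CB·BC·A·BC
    A ↦ CB
    B ↦ A
    C ↦ BC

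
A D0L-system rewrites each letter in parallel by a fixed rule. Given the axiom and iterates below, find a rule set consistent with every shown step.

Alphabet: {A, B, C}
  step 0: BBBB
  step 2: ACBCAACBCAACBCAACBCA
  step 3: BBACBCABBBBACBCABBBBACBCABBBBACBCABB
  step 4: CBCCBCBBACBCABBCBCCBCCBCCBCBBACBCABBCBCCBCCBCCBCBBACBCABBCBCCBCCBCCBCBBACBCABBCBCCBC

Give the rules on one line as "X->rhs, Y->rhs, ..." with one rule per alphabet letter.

A->BB, B->CBC, C->A

  step 3 ⇒ step 4: BBACBCABBBBACBCABBBBACBCABBBBACBCABB ⇒ CBC·CBC·BB·A·CBC·A·BB·CBC·CBC·CBC·CBC·BB·A·CBC·A·BB·CBC·CBC·CBC·CBC·BB·A·CBC·A·BB·CBC·CBC·CBC·CBC·BB·A·CBC·A·BB·CBC·CBC
    A ↦ BB
    B ↦ CBC
    C ↦ A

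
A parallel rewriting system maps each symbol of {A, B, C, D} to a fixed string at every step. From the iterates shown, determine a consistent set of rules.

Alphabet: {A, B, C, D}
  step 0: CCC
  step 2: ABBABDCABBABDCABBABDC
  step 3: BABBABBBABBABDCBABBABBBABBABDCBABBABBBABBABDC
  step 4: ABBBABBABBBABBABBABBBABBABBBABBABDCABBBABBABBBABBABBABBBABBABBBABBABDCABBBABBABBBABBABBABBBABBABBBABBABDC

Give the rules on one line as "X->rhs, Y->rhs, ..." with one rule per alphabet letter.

A->B, B->ABB, C->BDC, D->A

  step 3 ⇒ step 4: BABBABBBABBABDCBABBABBBABBABDCBABBABBBABBABDC ⇒ ABB·B·ABB·ABB·B·ABB·ABB·ABB·B·ABB·ABB·B·ABB·A·BDC·ABB·B·ABB·ABB·B·ABB·ABB·ABB·B·ABB·ABB·B·ABB·A·BDC·ABB·B·ABB·ABB·B·ABB·ABB·ABB·B·ABB·ABB·B·ABB·A·BDC
    A ↦ B
    B ↦ ABB
    C ↦ BDC
    D ↦ A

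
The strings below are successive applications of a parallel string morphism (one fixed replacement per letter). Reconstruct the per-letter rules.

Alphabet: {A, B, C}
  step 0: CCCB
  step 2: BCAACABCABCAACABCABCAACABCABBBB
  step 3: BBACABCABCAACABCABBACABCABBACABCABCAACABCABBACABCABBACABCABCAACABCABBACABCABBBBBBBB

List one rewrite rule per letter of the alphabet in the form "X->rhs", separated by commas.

A->BCA, B->BB, C->ACA

  step 2 ⇒ step 3: BCAACABCABCAACABCABCAACABCABBBB ⇒ BB·ACA·BCA·BCA·ACA·BCA·BB·ACA·BCA·BB·ACA·BCA·BCA·ACA·BCA·BB·ACA·BCA·BB·ACA·BCA·BCA·ACA·BCA·BB·ACA·BCA·BB·BB·BB·BB
    A ↦ BCA
    B ↦ BB
    C ↦ ACA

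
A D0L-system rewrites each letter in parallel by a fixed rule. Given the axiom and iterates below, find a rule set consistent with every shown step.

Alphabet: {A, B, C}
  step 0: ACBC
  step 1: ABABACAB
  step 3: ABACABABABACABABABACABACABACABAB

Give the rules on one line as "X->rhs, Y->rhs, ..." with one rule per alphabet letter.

A->AB, B->AC, C->AB

  step 0 ⇒ step 1: ACBC ⇒ AB·AB·AC·AB
    A ↦ AB
    B ↦ AC
    C ↦ AB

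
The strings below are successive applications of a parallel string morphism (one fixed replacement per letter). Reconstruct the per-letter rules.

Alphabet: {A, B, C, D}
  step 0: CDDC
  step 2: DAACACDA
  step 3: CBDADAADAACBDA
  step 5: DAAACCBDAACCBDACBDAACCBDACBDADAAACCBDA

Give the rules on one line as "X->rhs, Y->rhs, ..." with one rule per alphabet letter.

A->DA, B->C, C->A, D->CB

  step 2 ⇒ step 3: DAACACDA ⇒ CB·DA·DA·A·DA·A·CB·DA
    A ↦ DA
    C ↦ A
    D ↦ CB
    B ↦ C  (constrained at step 3)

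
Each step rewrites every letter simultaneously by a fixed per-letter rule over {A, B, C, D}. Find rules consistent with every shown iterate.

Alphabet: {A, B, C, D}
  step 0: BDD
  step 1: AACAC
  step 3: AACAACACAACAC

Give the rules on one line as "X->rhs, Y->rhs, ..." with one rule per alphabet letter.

A->BD, B->A, C->D, D->AC

  step 0 ⇒ step 1: BDD ⇒ A·AC·AC
    B ↦ A
    D ↦ AC
    A ↦ BD  (constrained at step 1)
    C ↦ D  (constrained at step 1)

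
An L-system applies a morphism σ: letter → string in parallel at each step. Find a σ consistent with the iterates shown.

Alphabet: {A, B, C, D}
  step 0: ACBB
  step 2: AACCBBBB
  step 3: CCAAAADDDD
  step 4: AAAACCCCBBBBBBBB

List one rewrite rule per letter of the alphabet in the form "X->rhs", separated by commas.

A->C, B->D, C->AA, D->BB

  step 3 ⇒ step 4: CCAAAADDDD ⇒ AA·AA·C·C·C·C·BB·BB·BB·BB
    A ↦ C
    C ↦ AA
    D ↦ BB
  step 2 ⇒ step 3: AACCBBBB ⇒ C·C·AA·AA·D·D·D·D
    B ↦ D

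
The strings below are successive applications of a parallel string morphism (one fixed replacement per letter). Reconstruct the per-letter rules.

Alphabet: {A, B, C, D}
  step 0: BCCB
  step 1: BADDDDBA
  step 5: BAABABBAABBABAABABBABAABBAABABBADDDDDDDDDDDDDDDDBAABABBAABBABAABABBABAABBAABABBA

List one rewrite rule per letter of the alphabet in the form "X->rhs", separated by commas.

A->AB, B->BA, C->DD, D->C

  step 0 ⇒ step 1: BCCB ⇒ BA·DD·DD·BA
    B ↦ BA
    C ↦ DD
    A ↦ AB  (constrained at step 1)
    D ↦ C  (constrained at step 1)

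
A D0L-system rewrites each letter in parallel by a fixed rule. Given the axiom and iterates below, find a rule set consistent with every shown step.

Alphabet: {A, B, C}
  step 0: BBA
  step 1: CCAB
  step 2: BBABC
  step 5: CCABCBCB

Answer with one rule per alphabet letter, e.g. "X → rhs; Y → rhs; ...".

A->AB, B->C, C->B

  step 1 ⇒ step 2: CCAB ⇒ B·B·AB·C
    A ↦ AB
    B ↦ C
    C ↦ B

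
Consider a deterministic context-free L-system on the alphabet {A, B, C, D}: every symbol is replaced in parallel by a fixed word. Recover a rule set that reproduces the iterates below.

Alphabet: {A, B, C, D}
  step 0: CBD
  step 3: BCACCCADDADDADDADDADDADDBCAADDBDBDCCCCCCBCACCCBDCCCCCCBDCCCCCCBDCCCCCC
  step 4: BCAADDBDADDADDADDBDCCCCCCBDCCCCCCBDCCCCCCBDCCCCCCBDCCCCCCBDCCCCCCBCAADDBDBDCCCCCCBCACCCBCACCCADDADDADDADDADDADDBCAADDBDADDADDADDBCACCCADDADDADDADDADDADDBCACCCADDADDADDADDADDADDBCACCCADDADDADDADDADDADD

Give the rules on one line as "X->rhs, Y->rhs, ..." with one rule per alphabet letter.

  step 3 ⇒ step 4: BCACCCADDADDADDADDADDADDBCAADDBDBDCCCCCCBCACCCBDCCCCCCBDCCCCCCBDCCCCCC ⇒ BCA·ADD·BD·ADD·ADD·ADD·BD·CCC·CCC·BD·CCC·CCC·BD·CCC·CCC·BD·CCC·CCC·BD·CCC·CCC·BD·CCC·CCC·BCA·ADD·BD·BD·CCC·CCC·BCA·CCC·BCA·CCC·ADD·ADD·ADD·ADD·ADD·ADD·BCA·ADD·BD·ADD·ADD·ADD·BCA·CCC·ADD·ADD·ADD·ADD·ADD·ADD·BCA·CCC·ADD·ADD·ADD·ADD·ADD·ADD·BCA·CCC·ADD·ADD·ADD·ADD·ADD·ADD
    A ↦ BD
    B ↦ BCA
    C ↦ ADD
    D ↦ CCC

A->BD, B->BCA, C->ADD, D->CCC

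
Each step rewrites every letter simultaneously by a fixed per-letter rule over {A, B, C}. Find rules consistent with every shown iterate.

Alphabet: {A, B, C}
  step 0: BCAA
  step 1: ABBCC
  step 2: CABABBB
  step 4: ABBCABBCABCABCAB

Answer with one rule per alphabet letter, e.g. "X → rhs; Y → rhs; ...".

  step 1 ⇒ step 2: ABBCC ⇒ C·AB·AB·B·B
    A ↦ C
    B ↦ AB
    C ↦ B

A->C, B->AB, C->B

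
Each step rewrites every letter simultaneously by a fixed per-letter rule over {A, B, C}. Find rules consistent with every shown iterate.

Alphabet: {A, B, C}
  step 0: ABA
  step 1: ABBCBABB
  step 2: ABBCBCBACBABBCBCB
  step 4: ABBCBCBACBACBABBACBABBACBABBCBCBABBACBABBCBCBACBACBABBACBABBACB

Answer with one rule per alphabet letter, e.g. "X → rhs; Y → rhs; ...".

A->ABB, B->CB, C->A

  step 1 ⇒ step 2: ABBCBABB ⇒ ABB·CB·CB·A·CB·ABB·CB·CB
    A ↦ ABB
    B ↦ CB
    C ↦ A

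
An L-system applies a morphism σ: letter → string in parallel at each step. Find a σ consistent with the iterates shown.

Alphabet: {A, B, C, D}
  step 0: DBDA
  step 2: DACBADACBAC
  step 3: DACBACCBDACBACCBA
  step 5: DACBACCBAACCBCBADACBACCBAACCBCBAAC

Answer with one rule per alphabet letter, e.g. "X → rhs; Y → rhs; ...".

A->CB, B->C, C->A, D->DA

  step 2 ⇒ step 3: DACBADACBAC ⇒ DA·CB·A·C·CB·DA·CB·A·C·CB·A
    A ↦ CB
    B ↦ C
    C ↦ A
    D ↦ DA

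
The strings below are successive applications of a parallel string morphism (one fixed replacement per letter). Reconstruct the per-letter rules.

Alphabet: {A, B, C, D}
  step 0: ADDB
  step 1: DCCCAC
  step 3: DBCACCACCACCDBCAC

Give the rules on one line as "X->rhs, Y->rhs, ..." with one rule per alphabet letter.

  step 0 ⇒ step 1: ADDB ⇒ DC·C·C·AC
    A ↦ DC
    B ↦ AC
    D ↦ C
    C ↦ DB  (constrained at step 1)

A->DC, B->AC, C->DB, D->C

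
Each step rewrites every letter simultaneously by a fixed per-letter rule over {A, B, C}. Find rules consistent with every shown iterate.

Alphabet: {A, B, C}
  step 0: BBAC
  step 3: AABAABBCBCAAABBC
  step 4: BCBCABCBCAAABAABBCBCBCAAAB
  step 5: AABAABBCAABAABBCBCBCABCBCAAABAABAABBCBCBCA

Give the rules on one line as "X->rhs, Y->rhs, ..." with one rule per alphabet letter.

A->BC, B->A, C->AB

  step 4 ⇒ step 5: BCBCABCBCAAABAABBCBCBCAAAB ⇒ A·AB·A·AB·BC·A·AB·A·AB·BC·BC·BC·A·BC·BC·A·A·AB·A·AB·A·AB·BC·BC·BC·A
    A ↦ BC
    B ↦ A
    C ↦ AB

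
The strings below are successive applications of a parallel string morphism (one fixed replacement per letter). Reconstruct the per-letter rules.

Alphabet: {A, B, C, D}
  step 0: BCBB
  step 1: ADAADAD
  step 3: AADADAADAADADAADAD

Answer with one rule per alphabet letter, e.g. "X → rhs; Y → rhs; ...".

A->CB, B->AD, C->A, D->B

  step 0 ⇒ step 1: BCBB ⇒ AD·A·AD·AD
    B ↦ AD
    C ↦ A
    A ↦ CB  (constrained at step 1)
    D ↦ B  (constrained at step 1)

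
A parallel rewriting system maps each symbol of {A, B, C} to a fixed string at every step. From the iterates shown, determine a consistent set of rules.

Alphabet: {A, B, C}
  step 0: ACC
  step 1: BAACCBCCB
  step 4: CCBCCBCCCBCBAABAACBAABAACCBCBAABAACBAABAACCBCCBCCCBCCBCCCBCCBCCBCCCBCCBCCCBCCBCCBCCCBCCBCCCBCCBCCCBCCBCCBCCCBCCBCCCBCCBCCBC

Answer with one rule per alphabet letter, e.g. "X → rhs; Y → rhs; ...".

  step 0 ⇒ step 1: ACC ⇒ BAA·CCB·CCB
    A ↦ BAA
    C ↦ CCB
    B ↦ C  (constrained at step 1)

A->BAA, B->C, C->CCB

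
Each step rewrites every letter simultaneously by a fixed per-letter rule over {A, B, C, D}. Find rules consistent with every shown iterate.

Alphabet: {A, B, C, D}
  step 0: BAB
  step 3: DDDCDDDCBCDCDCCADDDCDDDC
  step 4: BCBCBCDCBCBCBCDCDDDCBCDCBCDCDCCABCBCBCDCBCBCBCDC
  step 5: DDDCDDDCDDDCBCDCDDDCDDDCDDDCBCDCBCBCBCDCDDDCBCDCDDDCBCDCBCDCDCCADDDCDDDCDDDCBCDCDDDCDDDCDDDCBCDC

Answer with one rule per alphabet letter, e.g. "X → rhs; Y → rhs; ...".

  step 4 ⇒ step 5: BCBCBCDCBCBCBCDCDDDCBCDCBCDCDCCABCBCBCDCBCBCBCDC ⇒ DD·DC·DD·DC·DD·DC·BC·DC·DD·DC·DD·DC·DD·DC·BC·DC·BC·BC·BC·DC·DD·DC·BC·DC·DD·DC·BC·DC·BC·DC·DC·CA·DD·DC·DD·DC·DD·DC·BC·DC·DD·DC·DD·DC·DD·DC·BC·DC
    A ↦ CA
    B ↦ DD
    C ↦ DC
    D ↦ BC

A->CA, B->DD, C->DC, D->BC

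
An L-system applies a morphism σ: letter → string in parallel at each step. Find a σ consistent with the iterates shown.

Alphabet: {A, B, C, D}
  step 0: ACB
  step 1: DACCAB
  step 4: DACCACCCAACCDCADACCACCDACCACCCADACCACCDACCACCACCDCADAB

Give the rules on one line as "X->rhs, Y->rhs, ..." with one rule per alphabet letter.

  step 0 ⇒ step 1: ACB ⇒ D·ACC·AB
    A ↦ D
    B ↦ AB
    C ↦ ACC
    D ↦ CA  (constrained at step 1)

A->D, B->AB, C->ACC, D->CA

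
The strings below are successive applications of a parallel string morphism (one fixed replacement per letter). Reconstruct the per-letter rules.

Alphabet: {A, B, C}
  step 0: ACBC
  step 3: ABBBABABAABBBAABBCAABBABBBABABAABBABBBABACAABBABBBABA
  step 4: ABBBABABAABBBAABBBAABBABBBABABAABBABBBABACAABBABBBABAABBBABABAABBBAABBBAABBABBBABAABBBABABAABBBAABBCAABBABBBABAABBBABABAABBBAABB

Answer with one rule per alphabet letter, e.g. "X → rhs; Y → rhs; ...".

  step 3 ⇒ step 4: ABBBABABAABBBAABBCAABBABBBABABAABBABBBABACAABBABBBABA ⇒ ABB·BA·BA·BA·ABB·BA·ABB·BA·ABB·ABB·BA·BA·BA·ABB·ABB·BA·BA·CA·ABB·ABB·BA·BA·ABB·BA·BA·BA·ABB·BA·ABB·BA·ABB·ABB·BA·BA·ABB·BA·BA·BA·ABB·BA·ABB·CA·ABB·ABB·BA·BA·ABB·BA·BA·BA·ABB·BA·ABB
    A ↦ ABB
    B ↦ BA
    C ↦ CA

A->ABB, B->BA, C->CA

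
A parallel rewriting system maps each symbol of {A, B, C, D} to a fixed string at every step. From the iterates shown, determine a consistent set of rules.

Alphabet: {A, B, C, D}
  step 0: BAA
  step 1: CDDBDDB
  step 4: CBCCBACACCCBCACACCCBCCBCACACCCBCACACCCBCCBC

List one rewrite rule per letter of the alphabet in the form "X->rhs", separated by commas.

A->DDB, B->C, C->CB, D->AC

  step 0 ⇒ step 1: BAA ⇒ C·DDB·DDB
    A ↦ DDB
    B ↦ C
    C ↦ CB  (constrained at step 1)
    D ↦ AC  (constrained at step 1)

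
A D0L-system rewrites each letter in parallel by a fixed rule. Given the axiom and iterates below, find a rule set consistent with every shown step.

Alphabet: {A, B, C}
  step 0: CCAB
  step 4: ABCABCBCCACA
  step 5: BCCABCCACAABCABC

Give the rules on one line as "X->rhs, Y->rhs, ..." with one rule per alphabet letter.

A->BC, B->C, C->A

  step 4 ⇒ step 5: ABCABCBCCACA ⇒ BC·C·A·BC·C·A·C·A·A·BC·A·BC
    A ↦ BC
    B ↦ C
    C ↦ A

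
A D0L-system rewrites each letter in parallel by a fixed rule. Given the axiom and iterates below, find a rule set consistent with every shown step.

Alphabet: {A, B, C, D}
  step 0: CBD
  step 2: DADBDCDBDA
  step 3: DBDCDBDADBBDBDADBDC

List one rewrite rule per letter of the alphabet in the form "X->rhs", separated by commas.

A->DC, B->DA, C->B, D->DB

  step 2 ⇒ step 3: DADBDCDBDA ⇒ DB·DC·DB·DA·DB·B·DB·DA·DB·DC
    A ↦ DC
    B ↦ DA
    C ↦ B
    D ↦ DB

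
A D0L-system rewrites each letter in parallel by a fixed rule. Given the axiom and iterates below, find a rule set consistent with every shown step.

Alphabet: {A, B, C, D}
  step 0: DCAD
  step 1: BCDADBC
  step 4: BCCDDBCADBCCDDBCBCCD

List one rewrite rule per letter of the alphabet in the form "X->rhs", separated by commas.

A->AD, B->C, C->D, D->BC

  step 0 ⇒ step 1: DCAD ⇒ BC·D·AD·BC
    A ↦ AD
    C ↦ D
    D ↦ BC
    B ↦ C  (constrained at step 1)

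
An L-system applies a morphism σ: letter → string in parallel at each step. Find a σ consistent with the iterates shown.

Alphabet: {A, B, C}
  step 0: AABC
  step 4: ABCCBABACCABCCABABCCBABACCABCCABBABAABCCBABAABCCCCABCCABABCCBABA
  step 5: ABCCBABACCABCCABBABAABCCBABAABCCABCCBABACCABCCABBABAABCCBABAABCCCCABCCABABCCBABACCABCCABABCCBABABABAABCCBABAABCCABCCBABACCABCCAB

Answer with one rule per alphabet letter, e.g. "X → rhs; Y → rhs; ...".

  step 4 ⇒ step 5: ABCCBABACCABCCABABCCBABACCABCCABBABAABCCBABAABCCCCABCCABABCCBABA ⇒ AB·CC·BA·BA·CC·AB·CC·AB·BA·BA·AB·CC·BA·BA·AB·CC·AB·CC·BA·BA·CC·AB·CC·AB·BA·BA·AB·CC·BA·BA·AB·CC·CC·AB·CC·AB·AB·CC·BA·BA·CC·AB·CC·AB·AB·CC·BA·BA·BA·BA·AB·CC·BA·BA·AB·CC·AB·CC·BA·BA·CC·AB·CC·AB
    A ↦ AB
    B ↦ CC
    C ↦ BA

A->AB, B->CC, C->BA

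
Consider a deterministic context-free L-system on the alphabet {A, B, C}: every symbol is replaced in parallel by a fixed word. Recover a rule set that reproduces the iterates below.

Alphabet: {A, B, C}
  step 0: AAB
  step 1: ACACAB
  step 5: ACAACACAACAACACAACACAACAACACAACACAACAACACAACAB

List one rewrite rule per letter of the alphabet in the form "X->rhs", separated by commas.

A->AC, B->AB, C->A

  step 0 ⇒ step 1: AAB ⇒ AC·AC·AB
    A ↦ AC
    B ↦ AB
    C ↦ A  (constrained at step 1)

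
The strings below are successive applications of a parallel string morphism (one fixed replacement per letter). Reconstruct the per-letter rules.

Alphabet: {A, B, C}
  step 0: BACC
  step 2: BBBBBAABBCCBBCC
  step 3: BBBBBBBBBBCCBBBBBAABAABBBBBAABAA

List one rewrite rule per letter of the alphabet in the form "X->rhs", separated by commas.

  step 2 ⇒ step 3: BBBBBAABBCCBBCC ⇒ BB·BB·BB·BB·BB·C·C·BB·BB·BAA·BAA·BB·BB·BAA·BAA
    A ↦ C
    B ↦ BB
    C ↦ BAA

A->C, B->BB, C->BAA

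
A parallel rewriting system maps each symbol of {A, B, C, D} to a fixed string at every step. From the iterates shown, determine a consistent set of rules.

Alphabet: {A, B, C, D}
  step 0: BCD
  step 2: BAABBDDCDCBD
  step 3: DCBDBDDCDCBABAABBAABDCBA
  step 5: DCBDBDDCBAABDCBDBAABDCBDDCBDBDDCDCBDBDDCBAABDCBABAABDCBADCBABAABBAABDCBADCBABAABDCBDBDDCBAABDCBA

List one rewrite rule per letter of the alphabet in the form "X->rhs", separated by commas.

  step 2 ⇒ step 3: BAABBDDCDCBD ⇒ DC·BD·BD·DC·DC·BA·BA·AB·BA·AB·DC·BA
    A ↦ BD
    B ↦ DC
    C ↦ AB
    D ↦ BA

A->BD, B->DC, C->AB, D->BA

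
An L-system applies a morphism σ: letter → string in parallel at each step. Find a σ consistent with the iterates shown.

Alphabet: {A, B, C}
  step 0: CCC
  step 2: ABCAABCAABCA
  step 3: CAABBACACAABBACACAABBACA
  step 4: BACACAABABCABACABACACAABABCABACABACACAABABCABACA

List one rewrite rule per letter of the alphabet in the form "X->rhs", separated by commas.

  step 3 ⇒ step 4: CAABBACACAABBACACAABBACA ⇒ BA·CA·CA·AB·AB·CA·BA·CA·BA·CA·CA·AB·AB·CA·BA·CA·BA·CA·CA·AB·AB·CA·BA·CA
    A ↦ CA
    B ↦ AB
    C ↦ BA

A->CA, B->AB, C->BA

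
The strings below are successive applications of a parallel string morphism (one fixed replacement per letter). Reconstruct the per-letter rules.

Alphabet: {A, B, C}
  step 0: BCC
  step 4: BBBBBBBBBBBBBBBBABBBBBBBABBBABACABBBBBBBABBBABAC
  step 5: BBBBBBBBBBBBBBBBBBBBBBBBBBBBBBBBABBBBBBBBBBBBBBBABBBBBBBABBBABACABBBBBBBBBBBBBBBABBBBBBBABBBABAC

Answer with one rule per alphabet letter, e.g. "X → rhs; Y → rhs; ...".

A->AB, B->BB, C->AC

  step 4 ⇒ step 5: BBBBBBBBBBBBBBBBABBBBBBBABBBABACABBBBBBBABBBABAC ⇒ BB·BB·BB·BB·BB·BB·BB·BB·BB·BB·BB·BB·BB·BB·BB·BB·AB·BB·BB·BB·BB·BB·BB·BB·AB·BB·BB·BB·AB·BB·AB·AC·AB·BB·BB·BB·BB·BB·BB·BB·AB·BB·BB·BB·AB·BB·AB·AC
    A ↦ AB
    B ↦ BB
    C ↦ AC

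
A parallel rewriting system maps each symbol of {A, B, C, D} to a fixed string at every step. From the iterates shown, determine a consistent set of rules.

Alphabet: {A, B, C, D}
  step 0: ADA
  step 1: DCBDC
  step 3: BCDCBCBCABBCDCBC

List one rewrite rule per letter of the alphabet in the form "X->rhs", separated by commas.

  step 0 ⇒ step 1: ADA ⇒ DC·B·DC
    A ↦ DC
    D ↦ B
    B ↦ BC  (constrained at step 1)
    C ↦ AB  (constrained at step 1)

A->DC, B->BC, C->AB, D->B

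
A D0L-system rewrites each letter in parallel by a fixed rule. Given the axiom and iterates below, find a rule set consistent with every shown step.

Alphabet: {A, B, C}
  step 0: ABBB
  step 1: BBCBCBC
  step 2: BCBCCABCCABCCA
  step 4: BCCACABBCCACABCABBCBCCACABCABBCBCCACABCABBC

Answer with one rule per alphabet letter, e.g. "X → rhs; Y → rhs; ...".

  step 1 ⇒ step 2: BBCBCBC ⇒ BC·BC·CA·BC·CA·BC·CA
    B ↦ BC
    C ↦ CA
  step 0 ⇒ step 1: ABBB ⇒ B·BC·BC·BC
    A ↦ B

A->B, B->BC, C->CA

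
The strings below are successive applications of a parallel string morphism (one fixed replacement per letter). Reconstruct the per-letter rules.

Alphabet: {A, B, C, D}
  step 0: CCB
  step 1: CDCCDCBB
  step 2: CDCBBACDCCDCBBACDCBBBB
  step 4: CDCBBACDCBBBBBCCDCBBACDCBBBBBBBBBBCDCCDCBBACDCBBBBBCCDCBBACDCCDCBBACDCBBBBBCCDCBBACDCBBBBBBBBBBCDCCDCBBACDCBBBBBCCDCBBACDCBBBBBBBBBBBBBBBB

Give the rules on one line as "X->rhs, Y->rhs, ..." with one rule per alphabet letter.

  step 1 ⇒ step 2: CDCCDCBB ⇒ CDC·BBA·CDC·CDC·BBA·CDC·BB·BB
    B ↦ BB
    C ↦ CDC
    D ↦ BBA
    A ↦ BC  (constrained at step 2)

A->BC, B->BB, C->CDC, D->BBA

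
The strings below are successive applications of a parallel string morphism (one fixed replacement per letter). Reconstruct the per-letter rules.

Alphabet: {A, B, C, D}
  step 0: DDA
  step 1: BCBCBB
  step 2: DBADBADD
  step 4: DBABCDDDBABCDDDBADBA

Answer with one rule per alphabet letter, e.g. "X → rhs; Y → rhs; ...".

  step 1 ⇒ step 2: BCBCBB ⇒ D·BA·D·BA·D·D
    B ↦ D
    C ↦ BA
  step 0 ⇒ step 1: DDA ⇒ BC·BC·BB
    A ↦ BB
  step 0 ⇒ step 1: DDA ⇒ BC·BC·BB
    D ↦ BC

A->BB, B->D, C->BA, D->BC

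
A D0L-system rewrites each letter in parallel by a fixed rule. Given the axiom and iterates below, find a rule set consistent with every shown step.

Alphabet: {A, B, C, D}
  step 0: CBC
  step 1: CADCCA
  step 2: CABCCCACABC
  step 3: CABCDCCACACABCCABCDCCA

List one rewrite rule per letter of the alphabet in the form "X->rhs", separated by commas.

  step 2 ⇒ step 3: CABCCCACABC ⇒ CA·BC·DC·CA·CA·CA·BC·CA·BC·DC·CA
    A ↦ BC
    B ↦ DC
    C ↦ CA
  step 1 ⇒ step 2: CADCCA ⇒ CA·BC·C·CA·CA·BC
    D ↦ C

A->BC, B->DC, C->CA, D->C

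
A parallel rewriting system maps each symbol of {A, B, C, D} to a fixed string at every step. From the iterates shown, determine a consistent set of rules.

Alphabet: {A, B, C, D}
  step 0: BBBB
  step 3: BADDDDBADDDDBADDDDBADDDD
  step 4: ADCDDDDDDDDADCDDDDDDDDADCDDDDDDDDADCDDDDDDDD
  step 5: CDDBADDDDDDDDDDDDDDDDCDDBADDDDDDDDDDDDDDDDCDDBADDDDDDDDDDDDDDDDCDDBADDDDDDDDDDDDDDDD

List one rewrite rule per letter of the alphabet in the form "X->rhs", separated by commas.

  step 4 ⇒ step 5: ADCDDDDDDDDADCDDDDDDDDADCDDDDDDDDADCDDDDDDDD ⇒ C·DD·BA·DD·DD·DD·DD·DD·DD·DD·DD·C·DD·BA·DD·DD·DD·DD·DD·DD·DD·DD·C·DD·BA·DD·DD·DD·DD·DD·DD·DD·DD·C·DD·BA·DD·DD·DD·DD·DD·DD·DD·DD
    A ↦ C
    C ↦ BA
    D ↦ DD
  step 3 ⇒ step 4: BADDDDBADDDDBADDDDBADDDD ⇒ AD·C·DD·DD·DD·DD·AD·C·DD·DD·DD·DD·AD·C·DD·DD·DD·DD·AD·C·DD·DD·DD·DD
    B ↦ AD

A->C, B->AD, C->BA, D->DD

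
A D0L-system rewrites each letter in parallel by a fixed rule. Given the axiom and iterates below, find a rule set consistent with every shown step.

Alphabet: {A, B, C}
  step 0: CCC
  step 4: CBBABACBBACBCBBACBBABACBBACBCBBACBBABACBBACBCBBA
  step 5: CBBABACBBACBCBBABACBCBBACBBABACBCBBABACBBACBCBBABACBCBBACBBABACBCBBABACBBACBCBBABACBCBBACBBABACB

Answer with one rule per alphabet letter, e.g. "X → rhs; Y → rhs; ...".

A->CB, B->BA, C->CB

  step 4 ⇒ step 5: CBBABACBBACBCBBACBBABACBBACBCBBACBBABACBBACBCBBA ⇒ CB·BA·BA·CB·BA·CB·CB·BA·BA·CB·CB·BA·CB·BA·BA·CB·CB·BA·BA·CB·BA·CB·CB·BA·BA·CB·CB·BA·CB·BA·BA·CB·CB·BA·BA·CB·BA·CB·CB·BA·BA·CB·CB·BA·CB·BA·BA·CB
    A ↦ CB
    B ↦ BA
    C ↦ CB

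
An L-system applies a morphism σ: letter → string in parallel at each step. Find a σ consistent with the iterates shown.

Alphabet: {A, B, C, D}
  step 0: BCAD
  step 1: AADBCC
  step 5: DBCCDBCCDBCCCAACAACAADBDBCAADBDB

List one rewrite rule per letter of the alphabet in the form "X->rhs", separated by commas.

A->C, B->AA, C->DB, D->C

  step 0 ⇒ step 1: BCAD ⇒ AA·DB·C·C
    A ↦ C
    B ↦ AA
    C ↦ DB
    D ↦ C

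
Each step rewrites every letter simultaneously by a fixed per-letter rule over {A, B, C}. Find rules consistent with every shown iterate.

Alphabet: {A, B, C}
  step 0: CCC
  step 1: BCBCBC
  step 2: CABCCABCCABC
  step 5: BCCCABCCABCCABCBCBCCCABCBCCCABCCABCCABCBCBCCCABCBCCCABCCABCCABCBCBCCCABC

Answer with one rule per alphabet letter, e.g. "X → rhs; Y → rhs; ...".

A->C, B->CA, C->BC

  step 1 ⇒ step 2: BCBCBC ⇒ CA·BC·CA·BC·CA·BC
    B ↦ CA
    C ↦ BC
    A ↦ C  (constrained at step 2)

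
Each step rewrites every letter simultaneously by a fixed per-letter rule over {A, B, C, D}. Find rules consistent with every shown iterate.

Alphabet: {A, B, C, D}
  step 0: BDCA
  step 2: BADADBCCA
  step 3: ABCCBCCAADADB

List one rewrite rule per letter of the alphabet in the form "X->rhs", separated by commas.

  step 2 ⇒ step 3: BADADBCCA ⇒ A·B·CC·B·CC·A·AD·AD·B
    A ↦ B
    B ↦ A
    C ↦ AD
    D ↦ CC

A->B, B->A, C->AD, D->CC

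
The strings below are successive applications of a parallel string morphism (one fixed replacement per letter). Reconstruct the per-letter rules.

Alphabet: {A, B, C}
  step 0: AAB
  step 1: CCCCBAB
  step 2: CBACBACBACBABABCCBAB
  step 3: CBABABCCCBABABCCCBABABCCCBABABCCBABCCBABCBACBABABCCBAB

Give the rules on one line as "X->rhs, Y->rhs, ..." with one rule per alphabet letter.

  step 2 ⇒ step 3: CBACBACBACBABABCCBAB ⇒ CBA·BAB·CC·CBA·BAB·CC·CBA·BAB·CC·CBA·BAB·CC·BAB·CC·BAB·CBA·CBA·BAB·CC·BAB
    A ↦ CC
    B ↦ BAB
    C ↦ CBA

A->CC, B->BAB, C->CBA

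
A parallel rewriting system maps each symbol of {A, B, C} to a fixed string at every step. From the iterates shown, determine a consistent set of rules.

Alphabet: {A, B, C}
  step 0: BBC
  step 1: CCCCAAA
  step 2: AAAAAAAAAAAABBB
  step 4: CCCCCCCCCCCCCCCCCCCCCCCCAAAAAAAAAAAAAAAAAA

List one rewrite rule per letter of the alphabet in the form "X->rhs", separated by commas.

  step 1 ⇒ step 2: CCCCAAA ⇒ AAA·AAA·AAA·AAA·B·B·B
    A ↦ B
    C ↦ AAA
  step 0 ⇒ step 1: BBC ⇒ CC·CC·AAA
    B ↦ CC

A->B, B->CC, C->AAA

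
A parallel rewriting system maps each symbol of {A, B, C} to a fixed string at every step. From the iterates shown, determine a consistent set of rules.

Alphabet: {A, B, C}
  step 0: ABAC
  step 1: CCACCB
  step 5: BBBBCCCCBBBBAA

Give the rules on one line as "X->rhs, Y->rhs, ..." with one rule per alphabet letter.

A->CC, B->A, C->B

  step 0 ⇒ step 1: ABAC ⇒ CC·A·CC·B
    A ↦ CC
    B ↦ A
    C ↦ B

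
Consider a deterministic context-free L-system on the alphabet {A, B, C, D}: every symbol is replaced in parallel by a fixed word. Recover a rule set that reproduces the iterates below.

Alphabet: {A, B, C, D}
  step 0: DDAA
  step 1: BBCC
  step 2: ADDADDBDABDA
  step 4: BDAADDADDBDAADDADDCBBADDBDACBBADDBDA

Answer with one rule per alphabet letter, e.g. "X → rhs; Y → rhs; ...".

A->C, B->ADD, C->BDA, D->B

  step 1 ⇒ step 2: BBCC ⇒ ADD·ADD·BDA·BDA
    B ↦ ADD
    C ↦ BDA
  step 0 ⇒ step 1: DDAA ⇒ B·B·C·C
    A ↦ C
  step 0 ⇒ step 1: DDAA ⇒ B·B·C·C
    D ↦ B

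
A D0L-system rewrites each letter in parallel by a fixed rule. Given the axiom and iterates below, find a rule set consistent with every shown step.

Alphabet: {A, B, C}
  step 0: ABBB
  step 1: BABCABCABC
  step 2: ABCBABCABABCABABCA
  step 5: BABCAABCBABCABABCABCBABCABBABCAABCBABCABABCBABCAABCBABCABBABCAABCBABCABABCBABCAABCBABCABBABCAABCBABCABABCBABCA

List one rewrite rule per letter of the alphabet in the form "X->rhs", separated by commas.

  step 1 ⇒ step 2: BABCABCABC ⇒ ABC·B·ABC·A·B·ABC·A·B·ABC·A
    A ↦ B
    B ↦ ABC
    C ↦ A

A->B, B->ABC, C->A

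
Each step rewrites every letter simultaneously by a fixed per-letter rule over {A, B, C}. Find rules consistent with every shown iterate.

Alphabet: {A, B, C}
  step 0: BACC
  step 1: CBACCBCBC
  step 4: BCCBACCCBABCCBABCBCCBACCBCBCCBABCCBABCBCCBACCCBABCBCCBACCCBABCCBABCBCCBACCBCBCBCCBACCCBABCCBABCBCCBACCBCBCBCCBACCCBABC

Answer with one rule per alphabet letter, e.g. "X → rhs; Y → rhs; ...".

  step 0 ⇒ step 1: BACC ⇒ CBA·CC·BC·BC
    A ↦ CC
    B ↦ CBA
    C ↦ BC

A->CC, B->CBA, C->BC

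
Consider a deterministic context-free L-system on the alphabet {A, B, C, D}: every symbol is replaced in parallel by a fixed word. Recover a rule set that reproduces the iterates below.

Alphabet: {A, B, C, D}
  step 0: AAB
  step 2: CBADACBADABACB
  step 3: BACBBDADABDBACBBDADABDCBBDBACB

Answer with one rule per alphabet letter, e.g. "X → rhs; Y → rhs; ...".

  step 2 ⇒ step 3: CBADACBADABACB ⇒ BA·CB·BD·ADA·BD·BA·CB·BD·ADA·BD·CB·BD·BA·CB
    A ↦ BD
    B ↦ CB
    C ↦ BA
    D ↦ ADA

A->BD, B->CB, C->BA, D->ADA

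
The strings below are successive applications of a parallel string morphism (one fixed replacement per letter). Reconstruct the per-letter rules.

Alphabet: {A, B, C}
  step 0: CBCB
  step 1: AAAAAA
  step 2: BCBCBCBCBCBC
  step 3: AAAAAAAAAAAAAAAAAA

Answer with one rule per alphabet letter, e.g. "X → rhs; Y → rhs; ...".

A->BC, B->A, C->AA

  step 2 ⇒ step 3: BCBCBCBCBCBC ⇒ A·AA·A·AA·A·AA·A·AA·A·AA·A·AA
    B ↦ A
    C ↦ AA
  step 1 ⇒ step 2: AAAAAA ⇒ BC·BC·BC·BC·BC·BC
    A ↦ BC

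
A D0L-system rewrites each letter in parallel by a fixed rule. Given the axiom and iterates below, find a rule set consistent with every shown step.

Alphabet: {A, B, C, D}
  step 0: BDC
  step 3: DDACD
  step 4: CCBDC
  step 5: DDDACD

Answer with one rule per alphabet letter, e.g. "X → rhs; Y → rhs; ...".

A->B, B->DA, C->D, D->C

  step 4 ⇒ step 5: CCBDC ⇒ D·D·DA·C·D
    B ↦ DA
    C ↦ D
    D ↦ C
  step 3 ⇒ step 4: DDACD ⇒ C·C·B·D·C
    A ↦ B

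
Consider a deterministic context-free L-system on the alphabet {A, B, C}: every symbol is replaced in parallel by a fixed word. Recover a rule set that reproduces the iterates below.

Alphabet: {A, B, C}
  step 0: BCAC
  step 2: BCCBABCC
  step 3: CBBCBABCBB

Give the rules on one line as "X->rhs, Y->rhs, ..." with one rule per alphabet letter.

  step 2 ⇒ step 3: BCCBABCC ⇒ C·B·B·C·BAB·C·B·B
    A ↦ BAB
    B ↦ C
    C ↦ B

A->BAB, B->C, C->B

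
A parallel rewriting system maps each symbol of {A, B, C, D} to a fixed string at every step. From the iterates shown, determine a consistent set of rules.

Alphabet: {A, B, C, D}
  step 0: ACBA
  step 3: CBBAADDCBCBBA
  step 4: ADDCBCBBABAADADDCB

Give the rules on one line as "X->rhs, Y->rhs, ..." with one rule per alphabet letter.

A->CB, B->D, C->A, D->BA

  step 3 ⇒ step 4: CBBAADDCBCBBA ⇒ A·D·D·CB·CB·BA·BA·A·D·A·D·D·CB
    A ↦ CB
    B ↦ D
    C ↦ A
    D ↦ BA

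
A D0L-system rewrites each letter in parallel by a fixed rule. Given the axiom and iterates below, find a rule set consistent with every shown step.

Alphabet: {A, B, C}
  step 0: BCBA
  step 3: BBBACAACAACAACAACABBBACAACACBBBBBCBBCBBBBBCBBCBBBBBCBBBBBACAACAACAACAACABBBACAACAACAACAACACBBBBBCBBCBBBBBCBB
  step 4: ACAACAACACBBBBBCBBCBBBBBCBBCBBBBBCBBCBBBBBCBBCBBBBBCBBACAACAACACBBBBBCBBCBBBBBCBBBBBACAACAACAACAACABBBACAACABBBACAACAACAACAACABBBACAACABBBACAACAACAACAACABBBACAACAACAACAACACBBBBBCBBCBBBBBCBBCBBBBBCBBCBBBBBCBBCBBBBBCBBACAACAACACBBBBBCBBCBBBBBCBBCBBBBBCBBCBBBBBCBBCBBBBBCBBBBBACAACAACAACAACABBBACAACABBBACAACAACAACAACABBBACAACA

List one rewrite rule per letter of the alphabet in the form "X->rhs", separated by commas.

  step 3 ⇒ step 4: BBBACAACAACAACAACABBBACAACACBBBBBCBBCBBBBBCBBCBBBBBCBBBBBACAACAACAACAACABBBACAACAACAACAACACBBBBBCBBCBBBBBCBB ⇒ ACA·ACA·ACA·CBB·BBB·CBB·CBB·BBB·CBB·CBB·BBB·CBB·CBB·BBB·CBB·CBB·BBB·CBB·ACA·ACA·ACA·CBB·BBB·CBB·CBB·BBB·CBB·BBB·ACA·ACA·ACA·ACA·ACA·BBB·ACA·ACA·BBB·ACA·ACA·ACA·ACA·ACA·BBB·ACA·ACA·BBB·ACA·ACA·ACA·ACA·ACA·BBB·ACA·ACA·ACA·ACA·ACA·CBB·BBB·CBB·CBB·BBB·CBB·CBB·BBB·CBB·CBB·BBB·CBB·CBB·BBB·CBB·ACA·ACA·ACA·CBB·BBB·CBB·CBB·BBB·CBB·CBB·BBB·CBB·CBB·BBB·CBB·CBB·BBB·CBB·BBB·ACA·ACA·ACA·ACA·ACA·BBB·ACA·ACA·BBB·ACA·ACA·ACA·ACA·ACA·BBB·ACA·ACA
    A ↦ CBB
    B ↦ ACA
    C ↦ BBB

A->CBB, B->ACA, C->BBB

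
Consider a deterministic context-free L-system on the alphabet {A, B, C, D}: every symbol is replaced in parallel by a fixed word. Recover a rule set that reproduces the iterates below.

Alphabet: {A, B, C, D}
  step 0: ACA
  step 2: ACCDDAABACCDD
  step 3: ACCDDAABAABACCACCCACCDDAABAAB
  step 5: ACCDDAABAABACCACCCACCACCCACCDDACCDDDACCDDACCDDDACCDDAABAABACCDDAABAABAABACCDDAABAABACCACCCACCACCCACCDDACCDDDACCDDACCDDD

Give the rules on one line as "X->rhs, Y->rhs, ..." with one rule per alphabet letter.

  step 2 ⇒ step 3: ACCDDAABACCDD ⇒ ACC·D·D·AAB·AAB·ACC·ACC·C·ACC·D·D·AAB·AAB
    A ↦ ACC
    B ↦ C
    C ↦ D
    D ↦ AAB

A->ACC, B->C, C->D, D->AAB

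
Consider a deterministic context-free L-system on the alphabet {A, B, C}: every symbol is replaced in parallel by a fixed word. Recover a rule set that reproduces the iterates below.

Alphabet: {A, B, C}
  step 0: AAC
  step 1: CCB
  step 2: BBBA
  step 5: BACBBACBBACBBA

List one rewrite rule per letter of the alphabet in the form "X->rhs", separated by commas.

  step 1 ⇒ step 2: CCB ⇒ B·B·BA
    B ↦ BA
    C ↦ B
  step 0 ⇒ step 1: AAC ⇒ C·C·B
    A ↦ C

A->C, B->BA, C->B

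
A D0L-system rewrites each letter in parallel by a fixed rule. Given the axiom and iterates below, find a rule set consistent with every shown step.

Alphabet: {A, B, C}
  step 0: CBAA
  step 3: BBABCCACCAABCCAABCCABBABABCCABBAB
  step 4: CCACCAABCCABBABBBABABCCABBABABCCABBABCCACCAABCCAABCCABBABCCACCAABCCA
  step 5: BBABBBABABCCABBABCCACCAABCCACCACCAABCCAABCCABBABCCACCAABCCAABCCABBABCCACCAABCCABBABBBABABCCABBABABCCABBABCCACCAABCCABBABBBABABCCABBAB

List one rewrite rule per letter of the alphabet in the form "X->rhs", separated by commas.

A->AB, B->CCA, C->B

  step 4 ⇒ step 5: CCACCAABCCABBABBBABABCCABBABABCCABBABCCACCAABCCAABCCABBABCCACCAABCCA ⇒ B·B·AB·B·B·AB·AB·CCA·B·B·AB·CCA·CCA·AB·CCA·CCA·CCA·AB·CCA·AB·CCA·B·B·AB·CCA·CCA·AB·CCA·AB·CCA·B·B·AB·CCA·CCA·AB·CCA·B·B·AB·B·B·AB·AB·CCA·B·B·AB·AB·CCA·B·B·AB·CCA·CCA·AB·CCA·B·B·AB·B·B·AB·AB·CCA·B·B·AB
    A ↦ AB
    B ↦ CCA
    C ↦ B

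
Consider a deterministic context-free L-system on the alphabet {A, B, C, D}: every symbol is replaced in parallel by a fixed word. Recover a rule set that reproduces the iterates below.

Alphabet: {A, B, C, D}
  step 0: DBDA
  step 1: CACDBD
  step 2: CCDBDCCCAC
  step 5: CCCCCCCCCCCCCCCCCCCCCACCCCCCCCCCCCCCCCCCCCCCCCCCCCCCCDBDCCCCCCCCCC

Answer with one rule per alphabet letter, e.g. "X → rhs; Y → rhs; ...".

  step 1 ⇒ step 2: CACDBD ⇒ CC·DBD·CC·C·A·C
    A ↦ DBD
    B ↦ A
    C ↦ CC
    D ↦ C

A->DBD, B->A, C->CC, D->C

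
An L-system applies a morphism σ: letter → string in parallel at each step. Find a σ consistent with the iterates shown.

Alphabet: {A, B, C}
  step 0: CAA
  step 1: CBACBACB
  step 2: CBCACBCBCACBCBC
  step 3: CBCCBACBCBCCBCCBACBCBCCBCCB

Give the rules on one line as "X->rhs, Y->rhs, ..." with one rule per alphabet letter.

A->ACB, B->C, C->CB

  step 2 ⇒ step 3: CBCACBCBCACBCBC ⇒ CB·C·CB·ACB·CB·C·CB·C·CB·ACB·CB·C·CB·C·CB
    A ↦ ACB
    B ↦ C
    C ↦ CB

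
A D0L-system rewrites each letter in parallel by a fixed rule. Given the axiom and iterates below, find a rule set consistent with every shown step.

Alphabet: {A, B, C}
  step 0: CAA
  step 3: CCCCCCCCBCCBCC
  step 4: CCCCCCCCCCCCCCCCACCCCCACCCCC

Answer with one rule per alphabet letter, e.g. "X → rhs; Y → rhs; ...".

  step 3 ⇒ step 4: CCCCCCCCBCCBCC ⇒ CC·CC·CC·CC·CC·CC·CC·CC·AC·CC·CC·AC·CC·CC
    B ↦ AC
    C ↦ CC
    A ↦ B  (constrained at step 0)

A->B, B->AC, C->CC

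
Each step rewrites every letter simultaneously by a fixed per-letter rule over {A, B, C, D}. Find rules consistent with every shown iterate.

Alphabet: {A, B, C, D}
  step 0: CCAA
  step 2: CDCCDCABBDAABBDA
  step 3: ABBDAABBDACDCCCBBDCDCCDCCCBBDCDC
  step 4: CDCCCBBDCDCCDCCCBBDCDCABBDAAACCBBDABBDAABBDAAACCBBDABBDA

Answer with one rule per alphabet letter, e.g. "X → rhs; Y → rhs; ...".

A->CDC, B->C, C->A, D->BBD

  step 3 ⇒ step 4: ABBDAABBDACDCCCBBDCDCCDCCCBBDCDC ⇒ CDC·C·C·BBD·CDC·CDC·C·C·BBD·CDC·A·BBD·A·A·A·C·C·BBD·A·BBD·A·A·BBD·A·A·A·C·C·BBD·A·BBD·A
    A ↦ CDC
    B ↦ C
    C ↦ A
    D ↦ BBD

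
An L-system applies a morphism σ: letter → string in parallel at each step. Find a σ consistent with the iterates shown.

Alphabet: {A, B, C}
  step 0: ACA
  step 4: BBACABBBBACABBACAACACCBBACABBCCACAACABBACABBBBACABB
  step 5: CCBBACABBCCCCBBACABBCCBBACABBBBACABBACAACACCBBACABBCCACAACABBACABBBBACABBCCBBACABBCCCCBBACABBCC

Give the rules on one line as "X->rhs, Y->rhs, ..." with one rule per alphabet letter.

  step 4 ⇒ step 5: BBACABBBBACABBACAACACCBBACABBCCACAACABBACABBBBACABB ⇒ C·C·BB·ACA·BB·C·C·C·C·BB·ACA·BB·C·C·BB·ACA·BB·BB·ACA·BB·ACA·ACA·C·C·BB·ACA·BB·C·C·ACA·ACA·BB·ACA·BB·BB·ACA·BB·C·C·BB·ACA·BB·C·C·C·C·BB·ACA·BB·C·C
    A ↦ BB
    B ↦ C
    C ↦ ACA

A->BB, B->C, C->ACA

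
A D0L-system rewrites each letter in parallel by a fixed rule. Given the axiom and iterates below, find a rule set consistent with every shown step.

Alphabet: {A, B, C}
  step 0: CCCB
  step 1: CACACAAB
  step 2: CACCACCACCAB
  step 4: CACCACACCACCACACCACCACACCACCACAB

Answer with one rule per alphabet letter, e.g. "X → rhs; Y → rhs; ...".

A->C, B->AB, C->CA

  step 1 ⇒ step 2: CACACAAB ⇒ CA·C·CA·C·CA·C·C·AB
    A ↦ C
    B ↦ AB
    C ↦ CA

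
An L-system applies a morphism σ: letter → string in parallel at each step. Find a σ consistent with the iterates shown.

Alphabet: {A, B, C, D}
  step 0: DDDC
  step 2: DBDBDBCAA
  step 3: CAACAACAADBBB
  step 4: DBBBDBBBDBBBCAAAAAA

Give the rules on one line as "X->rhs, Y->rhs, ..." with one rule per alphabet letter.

  step 3 ⇒ step 4: CAACAACAADBBB ⇒ DB·B·B·DB·B·B·DB·B·B·C·AA·AA·AA
    A ↦ B
    B ↦ AA
    C ↦ DB
    D ↦ C

A->B, B->AA, C->DB, D->C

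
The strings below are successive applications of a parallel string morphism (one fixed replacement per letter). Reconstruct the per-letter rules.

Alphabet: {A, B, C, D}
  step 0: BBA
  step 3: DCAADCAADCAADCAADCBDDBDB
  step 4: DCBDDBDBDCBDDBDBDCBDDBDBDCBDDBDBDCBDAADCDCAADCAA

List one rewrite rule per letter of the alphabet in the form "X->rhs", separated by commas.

A->DB, B->AA, C->BD, D->DC

  step 3 ⇒ step 4: DCAADCAADCAADCAADCBDDBDB ⇒ DC·BD·DB·DB·DC·BD·DB·DB·DC·BD·DB·DB·DC·BD·DB·DB·DC·BD·AA·DC·DC·AA·DC·AA
    A ↦ DB
    B ↦ AA
    C ↦ BD
    D ↦ DC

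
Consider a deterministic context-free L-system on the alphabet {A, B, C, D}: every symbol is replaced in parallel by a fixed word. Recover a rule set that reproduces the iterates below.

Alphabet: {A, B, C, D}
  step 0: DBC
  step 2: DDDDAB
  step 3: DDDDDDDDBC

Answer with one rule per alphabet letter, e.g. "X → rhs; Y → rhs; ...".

A->B, B->C, C->A, D->DD

  step 2 ⇒ step 3: DDDDAB ⇒ DD·DD·DD·DD·B·C
    A ↦ B
    B ↦ C
    D ↦ DD
    C ↦ A  (constrained at step 0)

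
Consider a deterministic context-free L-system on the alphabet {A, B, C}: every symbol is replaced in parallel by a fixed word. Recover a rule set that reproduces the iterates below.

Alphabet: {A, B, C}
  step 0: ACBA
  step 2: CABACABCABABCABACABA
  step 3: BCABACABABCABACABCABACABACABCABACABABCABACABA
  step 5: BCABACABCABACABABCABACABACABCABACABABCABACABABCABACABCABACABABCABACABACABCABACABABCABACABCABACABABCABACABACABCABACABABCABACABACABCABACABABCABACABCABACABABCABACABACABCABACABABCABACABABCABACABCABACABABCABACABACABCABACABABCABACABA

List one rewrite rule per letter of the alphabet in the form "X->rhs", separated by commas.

A->BA, B->CA, C->BCA

  step 2 ⇒ step 3: CABACABCABABCABACABA ⇒ BCA·BA·CA·BA·BCA·BA·CA·BCA·BA·CA·BA·CA·BCA·BA·CA·BA·BCA·BA·CA·BA
    A ↦ BA
    B ↦ CA
    C ↦ BCA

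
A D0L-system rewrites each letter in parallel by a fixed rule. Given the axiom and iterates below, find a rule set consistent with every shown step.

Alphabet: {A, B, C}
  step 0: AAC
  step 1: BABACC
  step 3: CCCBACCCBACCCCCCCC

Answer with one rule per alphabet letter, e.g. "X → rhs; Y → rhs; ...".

A->BA, B->C, C->CC

  step 0 ⇒ step 1: AAC ⇒ BA·BA·CC
    A ↦ BA
    C ↦ CC
    B ↦ C  (constrained at step 1)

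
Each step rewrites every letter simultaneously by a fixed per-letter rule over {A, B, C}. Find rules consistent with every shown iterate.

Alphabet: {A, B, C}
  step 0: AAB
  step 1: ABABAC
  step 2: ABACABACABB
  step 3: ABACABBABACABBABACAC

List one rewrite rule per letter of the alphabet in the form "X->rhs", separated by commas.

A->AB, B->AC, C->B

  step 2 ⇒ step 3: ABACABACABB ⇒ AB·AC·AB·B·AB·AC·AB·B·AB·AC·AC
    A ↦ AB
    B ↦ AC
    C ↦ B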